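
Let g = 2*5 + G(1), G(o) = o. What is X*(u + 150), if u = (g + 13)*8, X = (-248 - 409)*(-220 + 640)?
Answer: -94371480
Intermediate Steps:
X = -275940 (X = -657*420 = -275940)
g = 11 (g = 2*5 + 1 = 10 + 1 = 11)
u = 192 (u = (11 + 13)*8 = 24*8 = 192)
X*(u + 150) = -275940*(192 + 150) = -275940*342 = -94371480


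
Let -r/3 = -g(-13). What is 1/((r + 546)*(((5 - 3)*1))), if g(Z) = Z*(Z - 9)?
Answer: 1/2808 ≈ 0.00035613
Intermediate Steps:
g(Z) = Z*(-9 + Z)
r = 858 (r = -(-3)*(-13*(-9 - 13)) = -(-3)*(-13*(-22)) = -(-3)*286 = -3*(-286) = 858)
1/((r + 546)*(((5 - 3)*1))) = 1/((858 + 546)*(((5 - 3)*1))) = 1/(1404*((2*1))) = (1/1404)/2 = (1/1404)*(½) = 1/2808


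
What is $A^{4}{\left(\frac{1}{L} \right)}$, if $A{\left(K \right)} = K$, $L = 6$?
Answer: $\frac{1}{1296} \approx 0.0007716$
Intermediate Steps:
$A^{4}{\left(\frac{1}{L} \right)} = \left(\frac{1}{6}\right)^{4} = \frac{1}{1296}$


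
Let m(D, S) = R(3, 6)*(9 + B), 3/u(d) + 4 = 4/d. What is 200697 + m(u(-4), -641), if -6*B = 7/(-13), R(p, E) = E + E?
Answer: 2610479/13 ≈ 2.0081e+5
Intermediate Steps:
u(d) = 3/(-4 + 4/d)
R(p, E) = 2*E
B = 7/78 (B = -7/(6*(-13)) = -7*(-1)/(6*13) = -⅙*(-7/13) = 7/78 ≈ 0.089744)
m(D, S) = 1418/13 (m(D, S) = (2*6)*(9 + 7/78) = 12*(709/78) = 1418/13)
200697 + m(u(-4), -641) = 200697 + 1418/13 = 2610479/13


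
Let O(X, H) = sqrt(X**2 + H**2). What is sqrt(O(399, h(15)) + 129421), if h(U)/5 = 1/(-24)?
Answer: sqrt(18636624 + 6*sqrt(91699801))/12 ≈ 360.31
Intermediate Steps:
h(U) = -5/24 (h(U) = 5/(-24) = 5*(-1/24) = -5/24)
O(X, H) = sqrt(H**2 + X**2)
sqrt(O(399, h(15)) + 129421) = sqrt(sqrt((-5/24)**2 + 399**2) + 129421) = sqrt(sqrt(25/576 + 159201) + 129421) = sqrt(sqrt(91699801/576) + 129421) = sqrt(sqrt(91699801)/24 + 129421) = sqrt(129421 + sqrt(91699801)/24)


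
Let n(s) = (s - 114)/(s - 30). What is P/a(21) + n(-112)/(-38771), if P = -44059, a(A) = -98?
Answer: 121283004645/269768618 ≈ 449.58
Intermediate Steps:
n(s) = (-114 + s)/(-30 + s)
P/a(21) + n(-112)/(-38771) = -44059/(-98) + ((-114 - 112)/(-30 - 112))/(-38771) = -44059*(-1/98) + (-226/(-142))*(-1/38771) = 44059/98 - 1/142*(-226)*(-1/38771) = 44059/98 + (113/71)*(-1/38771) = 44059/98 - 113/2752741 = 121283004645/269768618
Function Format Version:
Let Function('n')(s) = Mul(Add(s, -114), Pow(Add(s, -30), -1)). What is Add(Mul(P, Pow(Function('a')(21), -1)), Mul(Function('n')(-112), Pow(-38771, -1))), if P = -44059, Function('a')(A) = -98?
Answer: Rational(121283004645, 269768618) ≈ 449.58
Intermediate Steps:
Function('n')(s) = Mul(Pow(Add(-30, s), -1), Add(-114, s)) (Function('n')(s) = Mul(Add(-114, s), Pow(Add(-30, s), -1)) = Mul(Pow(Add(-30, s), -1), Add(-114, s)))
Add(Mul(P, Pow(Function('a')(21), -1)), Mul(Function('n')(-112), Pow(-38771, -1))) = Add(Mul(-44059, Pow(-98, -1)), Mul(Mul(Pow(Add(-30, -112), -1), Add(-114, -112)), Pow(-38771, -1))) = Add(Mul(-44059, Rational(-1, 98)), Mul(Mul(Pow(-142, -1), -226), Rational(-1, 38771))) = Add(Rational(44059, 98), Mul(Mul(Rational(-1, 142), -226), Rational(-1, 38771))) = Add(Rational(44059, 98), Mul(Rational(113, 71), Rational(-1, 38771))) = Add(Rational(44059, 98), Rational(-113, 2752741)) = Rational(121283004645, 269768618)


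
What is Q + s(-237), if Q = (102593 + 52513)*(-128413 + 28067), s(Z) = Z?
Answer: -15564266913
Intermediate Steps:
Q = -15564266676 (Q = 155106*(-100346) = -15564266676)
Q + s(-237) = -15564266676 - 237 = -15564266913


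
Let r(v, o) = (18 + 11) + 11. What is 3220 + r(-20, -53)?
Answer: 3260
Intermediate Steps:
r(v, o) = 40 (r(v, o) = 29 + 11 = 40)
3220 + r(-20, -53) = 3220 + 40 = 3260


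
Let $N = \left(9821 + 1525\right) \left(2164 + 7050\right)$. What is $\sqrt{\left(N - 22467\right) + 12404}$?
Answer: $\sqrt{104531981} \approx 10224.0$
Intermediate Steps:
$N = 104542044$ ($N = 11346 \cdot 9214 = 104542044$)
$\sqrt{\left(N - 22467\right) + 12404} = \sqrt{\left(104542044 - 22467\right) + 12404} = \sqrt{104519577 + 12404} = \sqrt{104531981}$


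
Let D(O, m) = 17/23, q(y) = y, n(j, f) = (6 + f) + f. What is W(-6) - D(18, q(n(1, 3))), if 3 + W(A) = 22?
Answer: 420/23 ≈ 18.261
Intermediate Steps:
W(A) = 19 (W(A) = -3 + 22 = 19)
n(j, f) = 6 + 2*f
D(O, m) = 17/23 (D(O, m) = 17*(1/23) = 17/23)
W(-6) - D(18, q(n(1, 3))) = 19 - 1*17/23 = 19 - 17/23 = 420/23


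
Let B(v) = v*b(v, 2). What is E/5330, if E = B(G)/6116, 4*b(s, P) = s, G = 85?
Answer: 1445/26078624 ≈ 5.5409e-5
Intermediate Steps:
b(s, P) = s/4
B(v) = v²/4 (B(v) = v*(v/4) = v²/4)
E = 7225/24464 (E = ((¼)*85²)/6116 = ((¼)*7225)*(1/6116) = (7225/4)*(1/6116) = 7225/24464 ≈ 0.29533)
E/5330 = (7225/24464)/5330 = (7225/24464)*(1/5330) = 1445/26078624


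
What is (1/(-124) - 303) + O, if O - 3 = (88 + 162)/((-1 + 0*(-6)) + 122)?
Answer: -4470321/15004 ≈ -297.94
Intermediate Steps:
O = 613/121 (O = 3 + (88 + 162)/((-1 + 0*(-6)) + 122) = 3 + 250/((-1 + 0) + 122) = 3 + 250/(-1 + 122) = 3 + 250/121 = 613/121 ≈ 5.0661)
(1/(-124) - 303) + O = (1/(-124) - 303) + 613/121 = (-1/124 - 303) + 613/121 = -37573/124 + 613/121 = -4470321/15004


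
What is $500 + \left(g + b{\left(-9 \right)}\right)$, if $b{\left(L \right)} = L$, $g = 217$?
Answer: $708$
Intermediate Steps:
$500 + \left(g + b{\left(-9 \right)}\right) = 500 + \left(217 - 9\right) = 500 + 208 = 708$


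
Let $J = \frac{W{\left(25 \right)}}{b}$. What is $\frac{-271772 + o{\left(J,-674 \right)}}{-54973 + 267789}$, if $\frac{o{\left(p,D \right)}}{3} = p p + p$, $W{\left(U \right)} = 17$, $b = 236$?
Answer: $- \frac{15136600409}{11852999936} \approx -1.277$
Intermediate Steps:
$J = \frac{17}{236} \approx 0.072034$
$o{\left(p,D \right)} = 3 p + 3 p^{2}$ ($o{\left(p,D \right)} = 3 \left(p p + p\right) = 3 \left(p^{2} + p\right) = 3 \left(p + p^{2}\right) = 3 p + 3 p^{2}$)
$\frac{-271772 + o{\left(J,-674 \right)}}{-54973 + 267789} = \frac{-271772 + 3 \cdot \frac{17}{236} \left(1 + \frac{17}{236}\right)}{-54973 + 267789} = \frac{-271772 + 3 \cdot \frac{17}{236} \cdot \frac{253}{236}}{212816} = \left(-271772 + \frac{12903}{55696}\right) \frac{1}{212816} = \left(- \frac{15136600409}{55696}\right) \frac{1}{212816} = - \frac{15136600409}{11852999936}$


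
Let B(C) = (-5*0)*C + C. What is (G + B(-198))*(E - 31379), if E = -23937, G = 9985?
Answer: -541377692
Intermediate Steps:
B(C) = C (B(C) = 0*C + C = 0 + C = C)
(G + B(-198))*(E - 31379) = (9985 - 198)*(-23937 - 31379) = 9787*(-55316) = -541377692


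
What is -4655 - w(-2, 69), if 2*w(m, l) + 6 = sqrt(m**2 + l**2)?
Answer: -4652 - sqrt(4765)/2 ≈ -4686.5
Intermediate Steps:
w(m, l) = -3 + sqrt(l**2 + m**2)/2 (w(m, l) = -3 + sqrt(m**2 + l**2)/2 = -3 + sqrt(l**2 + m**2)/2)
-4655 - w(-2, 69) = -4655 - (-3 + sqrt(69**2 + (-2)**2)/2) = -4655 - (-3 + sqrt(4761 + 4)/2) = -4655 - (-3 + sqrt(4765)/2) = -4655 + (3 - sqrt(4765)/2) = -4652 - sqrt(4765)/2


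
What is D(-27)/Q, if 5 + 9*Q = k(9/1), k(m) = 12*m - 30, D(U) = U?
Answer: -243/73 ≈ -3.3288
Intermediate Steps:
k(m) = -30 + 12*m
Q = 73/9 (Q = -5/9 + (-30 + 12*(9/1))/9 = -5/9 + (-30 + 12*(9*1))/9 = -5/9 + (-30 + 12*9)/9 = -5/9 + (-30 + 108)/9 = -5/9 + (⅑)*78 = -5/9 + 26/3 = 73/9 ≈ 8.1111)
D(-27)/Q = -27/73/9 = -27*9/73 = -243/73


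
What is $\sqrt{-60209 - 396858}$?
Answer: $i \sqrt{457067} \approx 676.07 i$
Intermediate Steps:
$\sqrt{-60209 - 396858} = \sqrt{-457067} = i \sqrt{457067}$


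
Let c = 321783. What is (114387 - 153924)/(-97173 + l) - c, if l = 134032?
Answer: -11860639134/36859 ≈ -3.2178e+5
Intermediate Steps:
(114387 - 153924)/(-97173 + l) - c = (114387 - 153924)/(-97173 + 134032) - 1*321783 = -39537/36859 - 321783 = -11860639134/36859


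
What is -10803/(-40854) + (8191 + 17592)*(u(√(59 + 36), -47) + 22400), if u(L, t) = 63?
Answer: 7887048941523/13618 ≈ 5.7916e+8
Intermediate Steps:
-10803/(-40854) + (8191 + 17592)*(u(√(59 + 36), -47) + 22400) = -10803/(-40854) + (8191 + 17592)*(63 + 22400) = -10803*(-1/40854) + 25783*22463 = 3601/13618 + 579163529 = 7887048941523/13618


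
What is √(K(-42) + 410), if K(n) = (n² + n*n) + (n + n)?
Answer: √3854 ≈ 62.081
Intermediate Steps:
K(n) = 2*n + 2*n² (K(n) = (n² + n²) + 2*n = 2*n² + 2*n = 2*n + 2*n²)
√(K(-42) + 410) = √(2*(-42)*(1 - 42) + 410) = √(2*(-42)*(-41) + 410) = √(3444 + 410) = √3854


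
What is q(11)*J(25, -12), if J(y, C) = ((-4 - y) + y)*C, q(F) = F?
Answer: 528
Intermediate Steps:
J(y, C) = -4*C
q(11)*J(25, -12) = 11*(-4*(-12)) = 11*48 = 528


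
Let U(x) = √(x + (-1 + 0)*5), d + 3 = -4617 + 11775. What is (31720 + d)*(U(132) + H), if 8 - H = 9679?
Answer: -375960125 + 38875*√127 ≈ -3.7552e+8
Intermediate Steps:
H = -9671 (H = 8 - 1*9679 = 8 - 9679 = -9671)
d = 7155 (d = -3 + (-4617 + 11775) = -3 + 7158 = 7155)
U(x) = √(-5 + x) (U(x) = √(x - 1*5) = √(x - 5) = √(-5 + x))
(31720 + d)*(U(132) + H) = (31720 + 7155)*(√(-5 + 132) - 9671) = 38875*(√127 - 9671) = 38875*(-9671 + √127) = -375960125 + 38875*√127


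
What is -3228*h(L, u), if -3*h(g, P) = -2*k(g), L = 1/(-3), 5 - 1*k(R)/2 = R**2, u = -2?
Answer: -189376/9 ≈ -21042.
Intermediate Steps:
k(R) = 10 - 2*R**2
L = -1/3 ≈ -0.33333
h(g, P) = 20/3 - 4*g**2/3 (h(g, P) = -(-2)*(10 - 2*g**2)/3 = -(-20 + 4*g**2)/3 = 20/3 - 4*g**2/3)
-3228*h(L, u) = -3228*(20/3 - 4*(-1/3)**2/3) = -3228*(20/3 - 4/3*1/9) = -3228*(20/3 - 4/27) = -3228*176/27 = -189376/9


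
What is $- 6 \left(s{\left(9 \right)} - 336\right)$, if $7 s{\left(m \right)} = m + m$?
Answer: $\frac{14004}{7} \approx 2000.6$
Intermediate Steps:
$s{\left(m \right)} = \frac{2 m}{7}$ ($s{\left(m \right)} = \frac{m + m}{7} = \frac{2 m}{7}$)
$- 6 \left(s{\left(9 \right)} - 336\right) = - 6 \left(\frac{2}{7} \cdot 9 - 336\right) = - 6 \left(\frac{18}{7} - 336\right) = \left(-6\right) \left(- \frac{2334}{7}\right) = \frac{14004}{7}$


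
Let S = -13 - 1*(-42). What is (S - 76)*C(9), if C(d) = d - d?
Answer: 0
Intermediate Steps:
C(d) = 0
S = 29 (S = -13 + 42 = 29)
(S - 76)*C(9) = (29 - 76)*0 = -47*0 = 0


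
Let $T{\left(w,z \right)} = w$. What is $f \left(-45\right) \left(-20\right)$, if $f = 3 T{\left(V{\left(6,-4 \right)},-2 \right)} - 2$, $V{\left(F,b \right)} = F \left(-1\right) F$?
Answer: $-99000$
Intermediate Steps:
$V{\left(F,b \right)} = - F^{2}$ ($V{\left(F,b \right)} = - F F = - F^{2}$)
$f = -110$ ($f = 3 \left(- 6^{2}\right) - 2 = 3 \left(\left(-1\right) 36\right) - 2 = 3 \left(-36\right) - 2 = -108 - 2 = -110$)
$f \left(-45\right) \left(-20\right) = \left(-110\right) \left(-45\right) \left(-20\right) = 4950 \left(-20\right) = -99000$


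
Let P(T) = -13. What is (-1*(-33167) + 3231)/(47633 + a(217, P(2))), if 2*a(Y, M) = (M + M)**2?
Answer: 36398/47971 ≈ 0.75875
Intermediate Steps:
a(Y, M) = 2*M**2 (a(Y, M) = (M + M)**2/2 = (2*M)**2/2 = (4*M**2)/2 = 2*M**2)
(-1*(-33167) + 3231)/(47633 + a(217, P(2))) = (-1*(-33167) + 3231)/(47633 + 2*(-13)**2) = (33167 + 3231)/(47633 + 2*169) = 36398/(47633 + 338) = 36398/47971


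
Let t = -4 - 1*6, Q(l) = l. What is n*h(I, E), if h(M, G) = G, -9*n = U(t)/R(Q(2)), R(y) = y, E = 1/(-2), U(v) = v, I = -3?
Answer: -5/18 ≈ -0.27778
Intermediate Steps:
t = -10 (t = -4 - 6 = -10)
E = -1/2 ≈ -0.50000
n = 5/9 (n = -(-10)/(9*2) = -1/9*(-5) = 5/9 ≈ 0.55556)
n*h(I, E) = (5/9)*(-1/2) = -5/18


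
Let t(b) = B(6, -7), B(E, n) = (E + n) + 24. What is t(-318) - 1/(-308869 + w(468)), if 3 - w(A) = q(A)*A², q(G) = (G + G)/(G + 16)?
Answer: 2038361367/88624402 ≈ 23.000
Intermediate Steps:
q(G) = 2*G/(16 + G) (q(G) = (2*G)/(16 + G) = 2*G/(16 + G))
w(A) = 3 - 2*A³/(16 + A) (w(A) = 3 - 2*A/(16 + A)*A² = 3 - 2*A³/(16 + A))
B(E, n) = 24 + E + n
t(b) = 23 (t(b) = 24 + 6 - 7 = 23)
t(-318) - 1/(-308869 + w(468)) = 23 - 1/(-308869 + (48 - 2*468³ + 3*468)/(16 + 468)) = 23 - 1/(-308869 + (48 - 2*102503232 + 1404)/484) = 23 - 1/(-308869 + (48 - 205006464 + 1404)/484) = 23 - 1/(-308869 + (1/484)*(-205005012)) = 23 - 1/(-308869 - 51251253/121) = 23 - 1/(-88624402/121) = 23 - 1*(-121/88624402) = 23 + 121/88624402 = 2038361367/88624402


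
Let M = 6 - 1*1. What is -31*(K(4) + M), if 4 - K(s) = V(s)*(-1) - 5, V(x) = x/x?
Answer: -465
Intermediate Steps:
M = 5 (M = 6 - 1 = 5)
V(x) = 1
K(s) = 10 (K(s) = 4 - (1*(-1) - 5) = 4 - (-1 - 5) = 4 - 1*(-6) = 4 + 6 = 10)
-31*(K(4) + M) = -31*(10 + 5) = -31*15 = -465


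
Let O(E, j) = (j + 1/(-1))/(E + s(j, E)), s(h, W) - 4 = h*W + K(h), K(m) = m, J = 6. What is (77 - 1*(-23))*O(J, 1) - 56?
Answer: -56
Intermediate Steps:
s(h, W) = 4 + h + W*h (s(h, W) = 4 + (h*W + h) = 4 + (W*h + h) = 4 + (h + W*h) = 4 + h + W*h)
O(E, j) = (-1 + j)/(4 + E + j + E*j) (O(E, j) = (j + 1/(-1))/(E + (4 + j + E*j)) = (j - 1)/(4 + E + j + E*j) = (-1 + j)/(4 + E + j + E*j))
(77 - 1*(-23))*O(J, 1) - 56 = (77 - 1*(-23))*((-1 + 1)/(4 + 6 + 1 + 6*1)) - 56 = (77 + 23)*(0/(4 + 6 + 1 + 6)) - 56 = 100*(0/17) - 56 = 100*((1/17)*0) - 56 = 100*0 - 56 = 0 - 56 = -56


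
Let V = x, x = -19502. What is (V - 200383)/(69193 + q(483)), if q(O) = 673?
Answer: -219885/69866 ≈ -3.1472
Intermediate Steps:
V = -19502
(V - 200383)/(69193 + q(483)) = (-19502 - 200383)/(69193 + 673) = -219885/69866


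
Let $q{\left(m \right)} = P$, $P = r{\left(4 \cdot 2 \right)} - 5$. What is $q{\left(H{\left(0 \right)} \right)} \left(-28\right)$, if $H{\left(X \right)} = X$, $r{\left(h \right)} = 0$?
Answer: $140$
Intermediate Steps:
$P = -5$ ($P = 0 - 5 = -5$)
$q{\left(m \right)} = -5$
$q{\left(H{\left(0 \right)} \right)} \left(-28\right) = \left(-5\right) \left(-28\right) = 140$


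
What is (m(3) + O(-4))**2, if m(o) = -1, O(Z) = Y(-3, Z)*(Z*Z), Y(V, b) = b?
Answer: 4225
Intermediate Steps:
O(Z) = Z**3 (O(Z) = Z*(Z*Z) = Z*Z**2 = Z**3)
(m(3) + O(-4))**2 = (-1 + (-4)**3)**2 = (-1 - 64)**2 = (-65)**2 = 4225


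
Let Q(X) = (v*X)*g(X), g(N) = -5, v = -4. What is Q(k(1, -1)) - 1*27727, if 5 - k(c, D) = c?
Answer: -27647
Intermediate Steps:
k(c, D) = 5 - c
Q(X) = 20*X (Q(X) = -4*X*(-5) = 20*X)
Q(k(1, -1)) - 1*27727 = 20*(5 - 1*1) - 1*27727 = 20*(5 - 1) - 27727 = 20*4 - 27727 = 80 - 27727 = -27647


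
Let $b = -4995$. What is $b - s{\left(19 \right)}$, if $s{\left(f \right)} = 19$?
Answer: $-5014$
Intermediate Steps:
$b - s{\left(19 \right)} = -4995 - 19 = -5014$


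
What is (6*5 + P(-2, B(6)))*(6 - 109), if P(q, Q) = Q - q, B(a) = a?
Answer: -3914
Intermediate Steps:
(6*5 + P(-2, B(6)))*(6 - 109) = (6*5 + (6 - 1*(-2)))*(6 - 109) = (30 + (6 + 2))*(-103) = (30 + 8)*(-103) = 38*(-103) = -3914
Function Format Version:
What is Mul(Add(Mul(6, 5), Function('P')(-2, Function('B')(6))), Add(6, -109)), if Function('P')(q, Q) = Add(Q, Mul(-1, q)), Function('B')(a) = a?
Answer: -3914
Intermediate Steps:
Mul(Add(Mul(6, 5), Function('P')(-2, Function('B')(6))), Add(6, -109)) = Mul(Add(Mul(6, 5), Add(6, Mul(-1, -2))), Add(6, -109)) = Mul(Add(30, Add(6, 2)), -103) = Mul(Add(30, 8), -103) = Mul(38, -103) = -3914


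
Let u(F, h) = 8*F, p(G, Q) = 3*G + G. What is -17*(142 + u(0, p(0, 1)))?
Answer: -2414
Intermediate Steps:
p(G, Q) = 4*G
-17*(142 + u(0, p(0, 1))) = -17*(142 + 8*0) = -17*(142 + 0) = -17*142 = -2414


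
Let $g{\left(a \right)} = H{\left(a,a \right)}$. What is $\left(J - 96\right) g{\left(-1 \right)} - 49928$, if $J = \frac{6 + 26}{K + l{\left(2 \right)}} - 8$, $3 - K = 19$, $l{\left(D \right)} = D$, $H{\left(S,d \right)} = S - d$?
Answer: $-49928$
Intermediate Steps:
$K = -16$ ($K = 3 - 19 = -16$)
$J = - \frac{72}{7}$ ($J = \frac{6 + 26}{-16 + 2} - 8 = \frac{32}{-14} - 8 = 32 \left(- \frac{1}{14}\right) - 8 = - \frac{16}{7} - 8 = - \frac{72}{7} \approx -10.286$)
$g{\left(a \right)} = 0$ ($g{\left(a \right)} = a - a = 0$)
$\left(J - 96\right) g{\left(-1 \right)} - 49928 = \left(- \frac{72}{7} - 96\right) 0 - 49928 = \left(- \frac{744}{7}\right) 0 - 49928 = 0 - 49928 = -49928$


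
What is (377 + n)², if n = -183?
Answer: 37636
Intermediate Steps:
(377 + n)² = (377 - 183)² = 194² = 37636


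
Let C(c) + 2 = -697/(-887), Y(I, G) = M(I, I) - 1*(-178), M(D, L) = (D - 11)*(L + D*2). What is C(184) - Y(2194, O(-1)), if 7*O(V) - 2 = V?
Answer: -12745023785/887 ≈ -1.4369e+7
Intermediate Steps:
O(V) = 2/7 + V/7
M(D, L) = (-11 + D)*(L + 2*D)
Y(I, G) = 178 - 33*I + 3*I² (Y(I, G) = (-22*I - 11*I + 2*I² + I*I) - 1*(-178) = (-22*I - 11*I + 2*I² + I²) + 178 = (-33*I + 3*I²) + 178 = 178 - 33*I + 3*I²)
C(c) = -1077/887 (C(c) = -2 - 697/(-887) = -2 - 697*(-1/887) = -2 + 697/887 = -1077/887)
C(184) - Y(2194, O(-1)) = -1077/887 - (178 - 33*2194 + 3*2194²) = -1077/887 - (178 - 72402 + 3*4813636) = -1077/887 - (178 - 72402 + 14440908) = -1077/887 - 1*14368684 = -1077/887 - 14368684 = -12745023785/887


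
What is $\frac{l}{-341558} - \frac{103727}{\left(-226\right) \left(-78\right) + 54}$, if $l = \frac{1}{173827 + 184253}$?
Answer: $- \frac{43150816086323}{7355777473920} \approx -5.8662$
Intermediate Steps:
$l = \frac{1}{358080} \approx 2.7927 \cdot 10^{-6}$
$\frac{l}{-341558} - \frac{103727}{\left(-226\right) \left(-78\right) + 54} = \frac{1}{358080 \left(-341558\right)} - \frac{103727}{\left(-226\right) \left(-78\right) + 54} = \frac{1}{358080} \left(- \frac{1}{341558}\right) - \frac{103727}{17628 + 54} = - \frac{1}{122305088640} - \frac{103727}{17682} = - \frac{43150816086323}{7355777473920}$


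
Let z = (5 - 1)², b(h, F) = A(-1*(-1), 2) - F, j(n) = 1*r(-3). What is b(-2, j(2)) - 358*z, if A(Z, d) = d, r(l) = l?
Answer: -5723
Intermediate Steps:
j(n) = -3 (j(n) = 1*(-3) = -3)
b(h, F) = 2 - F
z = 16 (z = 4² = 16)
b(-2, j(2)) - 358*z = (2 - 1*(-3)) - 358*16 = (2 + 3) - 5728 = 5 - 5728 = -5723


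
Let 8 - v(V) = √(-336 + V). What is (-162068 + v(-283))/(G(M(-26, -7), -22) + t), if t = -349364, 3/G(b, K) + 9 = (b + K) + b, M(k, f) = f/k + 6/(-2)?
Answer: 5121096/11039905 + 158*I*√619/55199525 ≈ 0.46387 + 7.1214e-5*I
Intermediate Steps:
M(k, f) = -3 + f/k (M(k, f) = f/k + 6*(-½) = f/k - 3 = -3 + f/k)
v(V) = 8 - √(-336 + V)
G(b, K) = 3/(-9 + K + 2*b) (G(b, K) = 3/(-9 + ((b + K) + b)) = 3/(-9 + ((K + b) + b)) = 3/(-9 + (K + 2*b)) = 3/(-9 + K + 2*b))
(-162068 + v(-283))/(G(M(-26, -7), -22) + t) = (-162068 + (8 - √(-336 - 283)))/(3/(-9 - 22 + 2*(-3 - 7/(-26))) - 349364) = (-162068 + (8 - √(-619)))/(3/(-9 - 22 + 2*(-3 - 7*(-1/26))) - 349364) = (-162068 + (8 - I*√619))/(3/(-9 - 22 + 2*(-3 + 7/26)) - 349364) = (-162068 + (8 - I*√619))/(3/(-9 - 22 + 2*(-71/26)) - 349364) = (-162060 - I*√619)/(3/(-9 - 22 - 71/13) - 349364) = (-162060 - I*√619)/(3/(-474/13) - 349364) = (-162060 - I*√619)/(3*(-13/474) - 349364) = (-162060 - I*√619)/(-13/158 - 349364) = (-162060 - I*√619)/(-55199525/158) = (-162060 - I*√619)*(-158/55199525) = 5121096/11039905 + 158*I*√619/55199525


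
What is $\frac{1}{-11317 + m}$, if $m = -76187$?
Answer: $- \frac{1}{87504} \approx -1.1428 \cdot 10^{-5}$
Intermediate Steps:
$\frac{1}{-11317 + m} = \frac{1}{-11317 - 76187} = \frac{1}{-87504} = - \frac{1}{87504}$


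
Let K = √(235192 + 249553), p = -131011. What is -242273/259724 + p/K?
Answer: -242273/259724 - 131011*√484745/484745 ≈ -189.10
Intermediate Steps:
K = √484745 ≈ 696.24
-242273/259724 + p/K = -242273/259724 - 131011*√484745/484745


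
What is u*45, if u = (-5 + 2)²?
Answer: 405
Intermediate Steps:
u = 9 (u = (-3)² = 9)
u*45 = 9*45 = 405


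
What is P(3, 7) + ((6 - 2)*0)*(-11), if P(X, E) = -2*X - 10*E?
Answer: -76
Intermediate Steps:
P(X, E) = -10*E - 2*X
P(3, 7) + ((6 - 2)*0)*(-11) = (-10*7 - 2*3) + ((6 - 2)*0)*(-11) = (-70 - 6) + (4*0)*(-11) = -76 + 0*(-11) = -76 + 0 = -76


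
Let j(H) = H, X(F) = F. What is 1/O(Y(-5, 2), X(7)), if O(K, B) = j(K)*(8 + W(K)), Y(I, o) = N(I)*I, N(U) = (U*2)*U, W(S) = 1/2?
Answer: -1/2125 ≈ -0.00047059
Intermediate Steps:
W(S) = ½
N(U) = 2*U² (N(U) = (2*U)*U = 2*U²)
Y(I, o) = 2*I³ (Y(I, o) = (2*I²)*I = 2*I³)
O(K, B) = 17*K/2 (O(K, B) = K*(8 + ½) = K*(17/2) = 17*K/2)
1/O(Y(-5, 2), X(7)) = 1/(17*(2*(-5)³)/2) = 1/(17*(2*(-125))/2) = 1/((17/2)*(-250)) = 1/(-2125) = -1/2125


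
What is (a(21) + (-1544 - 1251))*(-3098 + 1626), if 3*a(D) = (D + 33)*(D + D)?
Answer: 3001408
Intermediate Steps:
a(D) = 2*D*(33 + D)/3 (a(D) = ((D + 33)*(D + D))/3 = ((33 + D)*(2*D))/3 = (2*D*(33 + D))/3 = 2*D*(33 + D)/3)
(a(21) + (-1544 - 1251))*(-3098 + 1626) = ((⅔)*21*(33 + 21) + (-1544 - 1251))*(-3098 + 1626) = ((⅔)*21*54 - 2795)*(-1472) = (756 - 2795)*(-1472) = -2039*(-1472) = 3001408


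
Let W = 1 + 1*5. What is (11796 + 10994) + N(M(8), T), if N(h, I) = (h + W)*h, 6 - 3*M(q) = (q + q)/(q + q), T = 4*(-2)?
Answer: 205225/9 ≈ 22803.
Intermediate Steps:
T = -8
M(q) = 5/3 (M(q) = 2 - (q + q)/(3*(q + q)) = 2 - 2*q/(3*(2*q)) = 2 - 2*q*1/(2*q)/3 = 2 - ⅓*1 = 2 - ⅓ = 5/3)
W = 6 (W = 1 + 5 = 6)
N(h, I) = h*(6 + h) (N(h, I) = (h + 6)*h = (6 + h)*h = h*(6 + h))
(11796 + 10994) + N(M(8), T) = (11796 + 10994) + 5*(6 + 5/3)/3 = 22790 + (5/3)*(23/3) = 22790 + 115/9 = 205225/9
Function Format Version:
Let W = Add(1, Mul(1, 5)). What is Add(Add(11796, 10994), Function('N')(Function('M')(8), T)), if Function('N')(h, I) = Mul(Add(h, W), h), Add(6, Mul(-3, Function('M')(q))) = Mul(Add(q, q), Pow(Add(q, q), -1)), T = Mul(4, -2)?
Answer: Rational(205225, 9) ≈ 22803.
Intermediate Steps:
T = -8
Function('M')(q) = Rational(5, 3) (Function('M')(q) = Add(2, Mul(Rational(-1, 3), Mul(Add(q, q), Pow(Add(q, q), -1)))) = Add(2, Mul(Rational(-1, 3), Mul(Mul(2, q), Pow(Mul(2, q), -1)))) = Add(2, Mul(Rational(-1, 3), Mul(Mul(2, q), Mul(Rational(1, 2), Pow(q, -1))))) = Add(2, Mul(Rational(-1, 3), 1)) = Add(2, Rational(-1, 3)) = Rational(5, 3))
W = 6 (W = Add(1, 5) = 6)
Function('N')(h, I) = Mul(h, Add(6, h)) (Function('N')(h, I) = Mul(Add(h, 6), h) = Mul(Add(6, h), h) = Mul(h, Add(6, h)))
Add(Add(11796, 10994), Function('N')(Function('M')(8), T)) = Add(Add(11796, 10994), Mul(Rational(5, 3), Add(6, Rational(5, 3)))) = Add(22790, Mul(Rational(5, 3), Rational(23, 3))) = Add(22790, Rational(115, 9)) = Rational(205225, 9)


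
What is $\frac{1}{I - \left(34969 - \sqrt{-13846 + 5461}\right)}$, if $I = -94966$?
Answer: $- \frac{1999}{259740194} - \frac{i \sqrt{8385}}{16883112610} \approx -7.6962 \cdot 10^{-6} - 5.4237 \cdot 10^{-9} i$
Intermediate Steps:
$\frac{1}{I - \left(34969 - \sqrt{-13846 + 5461}\right)} = \frac{1}{-94966 - \left(34969 - \sqrt{-13846 + 5461}\right)} = \frac{1}{-94966 - \left(34969 - \sqrt{-8385}\right)} = \frac{1}{-94966 - \left(34969 - i \sqrt{8385}\right)} = \frac{1}{-129935 + i \sqrt{8385}}$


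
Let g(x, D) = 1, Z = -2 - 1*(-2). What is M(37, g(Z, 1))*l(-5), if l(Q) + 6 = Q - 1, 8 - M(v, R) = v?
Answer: 348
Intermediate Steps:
Z = 0 (Z = -2 + 2 = 0)
M(v, R) = 8 - v
l(Q) = -7 + Q (l(Q) = -6 + (Q - 1) = -6 + (-1 + Q) = -7 + Q)
M(37, g(Z, 1))*l(-5) = (8 - 1*37)*(-7 - 5) = (8 - 37)*(-12) = -29*(-12) = 348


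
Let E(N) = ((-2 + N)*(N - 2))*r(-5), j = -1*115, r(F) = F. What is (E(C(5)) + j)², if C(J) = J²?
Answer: 7617600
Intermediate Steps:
j = -115
E(N) = -5*(-2 + N)² (E(N) = ((-2 + N)*(N - 2))*(-5) = ((-2 + N)*(-2 + N))*(-5) = (-2 + N)²*(-5) = -5*(-2 + N)²)
(E(C(5)) + j)² = (-5*(-2 + 5²)² - 115)² = (-5*(-2 + 25)² - 115)² = (-5*23² - 115)² = (-5*529 - 115)² = (-2645 - 115)² = (-2760)² = 7617600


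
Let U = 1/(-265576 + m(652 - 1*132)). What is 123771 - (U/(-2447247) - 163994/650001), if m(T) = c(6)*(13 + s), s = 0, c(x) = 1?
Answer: 1584401485473398094808/12801045929936517 ≈ 1.2377e+5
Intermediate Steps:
m(T) = 13 (m(T) = 1*(13 + 0) = 1*13 = 13)
U = -1/265563 (U = 1/(-265576 + 13) = 1/(-265563) = -1/265563 ≈ -3.7656e-6)
123771 - (U/(-2447247) - 163994/650001) = 123771 - (-1/265563/(-2447247) - 163994/650001) = 123771 - (-1/265563*(-1/2447247) - 163994*1/650001) = 123771 - (1/649898255061 - 163994/650001) = 123771 - 1*(-3229679225449201/12801045929936517) = 123771 + 3229679225449201/12801045929936517 = 1584401485473398094808/12801045929936517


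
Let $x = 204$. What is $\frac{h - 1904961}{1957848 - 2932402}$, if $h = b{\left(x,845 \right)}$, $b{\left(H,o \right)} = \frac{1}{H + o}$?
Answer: $\frac{999152044}{511153573} \approx 1.9547$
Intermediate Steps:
$h = \frac{1}{1049}$ ($h = \frac{1}{204 + 845} = \frac{1}{1049} \approx 0.00095329$)
$\frac{h - 1904961}{1957848 - 2932402} = \frac{\frac{1}{1049} - 1904961}{1957848 - 2932402} = - \frac{1998304088}{1049 \left(-974554\right)} = \left(- \frac{1998304088}{1049}\right) \left(- \frac{1}{974554}\right) = \frac{999152044}{511153573}$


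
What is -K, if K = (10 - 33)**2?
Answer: -529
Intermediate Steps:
K = 529 (K = (-23)**2 = 529)
-K = -1*529 = -529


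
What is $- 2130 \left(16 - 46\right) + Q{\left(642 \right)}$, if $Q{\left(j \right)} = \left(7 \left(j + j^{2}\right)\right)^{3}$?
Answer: $24128599955736061188$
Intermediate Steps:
$Q{\left(j \right)} = \left(7 j + 7 j^{2}\right)^{3}$
$- 2130 \left(16 - 46\right) + Q{\left(642 \right)} = - 2130 \left(16 - 46\right) + 343 \cdot 642^{3} \left(1 + 642\right)^{3} = - 2130 \left(16 - 46\right) + 343 \cdot 264609288 \cdot 643^{3} = \left(-2130\right) \left(-30\right) + 343 \cdot 264609288 \cdot 265847707 = 63900 + 24128599955735997288 = 24128599955736061188$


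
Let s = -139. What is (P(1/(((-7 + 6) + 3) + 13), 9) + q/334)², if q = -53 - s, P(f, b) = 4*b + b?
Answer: 57123364/27889 ≈ 2048.2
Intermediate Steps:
P(f, b) = 5*b
q = 86 (q = -53 - 1*(-139) = -53 + 139 = 86)
(P(1/(((-7 + 6) + 3) + 13), 9) + q/334)² = (5*9 + 86/334)² = (45 + 86*(1/334))² = (45 + 43/167)² = (7558/167)² = 57123364/27889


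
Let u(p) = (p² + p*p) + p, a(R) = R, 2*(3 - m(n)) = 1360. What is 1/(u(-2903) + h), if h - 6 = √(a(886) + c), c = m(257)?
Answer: 16851921/283987241390032 - √209/283987241390032 ≈ 5.9340e-8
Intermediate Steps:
m(n) = -677 (m(n) = 3 - ½*1360 = 3 - 680 = -677)
c = -677
u(p) = p + 2*p² (u(p) = (p² + p²) + p = 2*p² + p = p + 2*p²)
h = 6 + √209 (h = 6 + √(886 - 677) = 6 + √209 ≈ 20.457)
1/(u(-2903) + h) = 1/(-2903*(1 + 2*(-2903)) + (6 + √209)) = 1/(-2903*(1 - 5806) + (6 + √209)) = 1/(-2903*(-5805) + (6 + √209)) = 1/(16851915 + (6 + √209)) = 1/(16851921 + √209)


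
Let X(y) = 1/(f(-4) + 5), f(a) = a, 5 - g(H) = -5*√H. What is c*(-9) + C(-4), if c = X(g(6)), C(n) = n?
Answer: -13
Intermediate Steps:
g(H) = 5 + 5*√H (g(H) = 5 - (-5)*√H = 5 + 5*√H)
X(y) = 1 (X(y) = 1/(-4 + 5) = 1/1 = 1)
c = 1
c*(-9) + C(-4) = 1*(-9) - 4 = -9 - 4 = -13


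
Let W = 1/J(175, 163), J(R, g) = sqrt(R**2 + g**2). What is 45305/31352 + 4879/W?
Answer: 45305/31352 + 4879*sqrt(57194) ≈ 1.1668e+6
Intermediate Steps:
W = sqrt(57194)/57194 (W = 1/(sqrt(175**2 + 163**2)) = 1/(sqrt(30625 + 26569)) = 1/(sqrt(57194)) = sqrt(57194)/57194 ≈ 0.0041814)
45305/31352 + 4879/W = 45305/31352 + 4879/((sqrt(57194)/57194)) = 45305*(1/31352) + 4879*sqrt(57194) = 45305/31352 + 4879*sqrt(57194)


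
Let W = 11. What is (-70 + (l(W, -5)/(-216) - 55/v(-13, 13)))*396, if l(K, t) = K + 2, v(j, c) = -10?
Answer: -153395/6 ≈ -25566.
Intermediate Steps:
l(K, t) = 2 + K
(-70 + (l(W, -5)/(-216) - 55/v(-13, 13)))*396 = (-70 + ((2 + 11)/(-216) - 55/(-10)))*396 = (-70 + (13*(-1/216) - 55*(-⅒)))*396 = (-70 + (-13/216 + 11/2))*396 = (-70 + 1175/216)*396 = -13945/216*396 = -153395/6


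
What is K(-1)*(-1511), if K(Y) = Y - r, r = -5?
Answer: -6044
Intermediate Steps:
K(Y) = 5 + Y (K(Y) = Y - 1*(-5) = Y + 5 = 5 + Y)
K(-1)*(-1511) = (5 - 1)*(-1511) = 4*(-1511) = -6044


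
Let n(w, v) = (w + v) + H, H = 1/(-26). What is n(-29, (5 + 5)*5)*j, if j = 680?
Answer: 185300/13 ≈ 14254.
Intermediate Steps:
H = -1/26 ≈ -0.038462
n(w, v) = -1/26 + v + w (n(w, v) = (w + v) - 1/26 = (v + w) - 1/26 = -1/26 + v + w)
n(-29, (5 + 5)*5)*j = (-1/26 + (5 + 5)*5 - 29)*680 = (-1/26 + 10*5 - 29)*680 = (-1/26 + 50 - 29)*680 = (545/26)*680 = 185300/13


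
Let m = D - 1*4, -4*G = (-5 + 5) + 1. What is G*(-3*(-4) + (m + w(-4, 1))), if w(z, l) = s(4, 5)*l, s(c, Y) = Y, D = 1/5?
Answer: -33/10 ≈ -3.3000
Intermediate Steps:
D = ⅕ ≈ 0.20000
G = -¼ (G = -((-5 + 5) + 1)/4 = -(0 + 1)/4 = -¼*1 = -¼ ≈ -0.25000)
m = -19/5 (m = ⅕ - 1*4 = ⅕ - 4 = -19/5 ≈ -3.8000)
w(z, l) = 5*l
G*(-3*(-4) + (m + w(-4, 1))) = -(-3*(-4) + (-19/5 + 5*1))/4 = -(12 + (-19/5 + 5))/4 = -(12 + 6/5)/4 = -¼*66/5 = -33/10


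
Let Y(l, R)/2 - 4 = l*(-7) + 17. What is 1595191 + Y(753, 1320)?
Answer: 1584691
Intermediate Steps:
Y(l, R) = 42 - 14*l (Y(l, R) = 8 + 2*(l*(-7) + 17) = 8 + 2*(-7*l + 17) = 8 + 2*(17 - 7*l) = 8 + (34 - 14*l) = 42 - 14*l)
1595191 + Y(753, 1320) = 1595191 + (42 - 14*753) = 1595191 + (42 - 10542) = 1595191 - 10500 = 1584691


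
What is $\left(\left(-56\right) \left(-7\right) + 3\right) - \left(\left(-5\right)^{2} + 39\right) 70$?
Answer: $-4085$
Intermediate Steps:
$\left(\left(-56\right) \left(-7\right) + 3\right) - \left(\left(-5\right)^{2} + 39\right) 70 = \left(392 + 3\right) - \left(25 + 39\right) 70 = 395 - 64 \cdot 70 = 395 - 4480 = -4085$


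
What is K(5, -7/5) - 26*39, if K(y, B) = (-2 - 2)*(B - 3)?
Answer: -4982/5 ≈ -996.40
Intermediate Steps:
K(y, B) = 12 - 4*B (K(y, B) = -4*(-3 + B) = 12 - 4*B)
K(5, -7/5) - 26*39 = (12 - (-28)/5) - 26*39 = (12 - (-28)/5) - 1014 = (12 - 4*(-7/5)) - 1014 = (12 + 28/5) - 1014 = 88/5 - 1014 = -4982/5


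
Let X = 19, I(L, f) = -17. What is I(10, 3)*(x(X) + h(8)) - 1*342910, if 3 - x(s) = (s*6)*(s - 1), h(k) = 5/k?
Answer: -2464701/8 ≈ -3.0809e+5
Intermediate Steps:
x(s) = 3 - 6*s*(-1 + s) (x(s) = 3 - s*6*(s - 1) = 3 - 6*s*(-1 + s))
I(10, 3)*(x(X) + h(8)) - 1*342910 = -17*((3 - 6*19² + 6*19) + 5/8) - 1*342910 = -17*((3 - 6*361 + 114) + 5*(⅛)) - 342910 = -17*((3 - 2166 + 114) + 5/8) - 342910 = -17*(-2049 + 5/8) - 342910 = -17*(-16387/8) - 342910 = 278579/8 - 342910 = -2464701/8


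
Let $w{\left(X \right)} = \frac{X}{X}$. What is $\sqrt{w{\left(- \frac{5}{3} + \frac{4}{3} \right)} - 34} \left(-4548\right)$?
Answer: $- 4548 i \sqrt{33} \approx - 26126.0 i$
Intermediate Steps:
$w{\left(X \right)} = 1$
$\sqrt{w{\left(- \frac{5}{3} + \frac{4}{3} \right)} - 34} \left(-4548\right) = \sqrt{1 - 34} \left(-4548\right) = \sqrt{-33} \left(-4548\right) = i \sqrt{33} \left(-4548\right) = - 4548 i \sqrt{33}$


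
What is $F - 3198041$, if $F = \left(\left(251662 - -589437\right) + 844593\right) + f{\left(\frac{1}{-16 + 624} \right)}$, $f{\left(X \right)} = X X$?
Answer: $- \frac{559060980735}{369664} \approx -1.5123 \cdot 10^{6}$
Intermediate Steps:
$f{\left(X \right)} = X^{2}$
$F = \frac{623139647489}{369664}$ ($F = \left(\left(251662 - -589437\right) + 844593\right) + \left(\frac{1}{-16 + 624}\right)^{2} = \left(\left(251662 + 589437\right) + 844593\right) + \left(\frac{1}{608}\right)^{2} = \left(841099 + 844593\right) + \left(\frac{1}{608}\right)^{2} = 1685692 + \frac{1}{369664} = \frac{623139647489}{369664} \approx 1.6857 \cdot 10^{6}$)
$F - 3198041 = \frac{623139647489}{369664} - 3198041 = - \frac{559060980735}{369664}$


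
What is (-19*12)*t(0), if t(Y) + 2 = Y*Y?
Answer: 456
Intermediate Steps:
t(Y) = -2 + Y² (t(Y) = -2 + Y*Y = -2 + Y²)
(-19*12)*t(0) = (-19*12)*(-2 + 0²) = -228*(-2 + 0) = -228*(-2) = 456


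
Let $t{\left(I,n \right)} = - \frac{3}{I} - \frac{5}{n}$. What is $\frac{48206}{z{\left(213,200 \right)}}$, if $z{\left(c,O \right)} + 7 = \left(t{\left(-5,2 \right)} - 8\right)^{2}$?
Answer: $\frac{4820600}{9101} \approx 529.68$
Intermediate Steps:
$t{\left(I,n \right)} = - \frac{5}{n} - \frac{3}{I}$
$z{\left(c,O \right)} = \frac{9101}{100}$ ($z{\left(c,O \right)} = -7 + \left(\left(- \frac{5}{2} - \frac{3}{-5}\right) - 8\right)^{2} = -7 + \left(\left(\left(-5\right) \frac{1}{2} - - \frac{3}{5}\right) - 8\right)^{2} = -7 + \left(\left(- \frac{5}{2} + \frac{3}{5}\right) - 8\right)^{2} = -7 + \left(- \frac{19}{10} - 8\right)^{2} = -7 + \left(- \frac{99}{10}\right)^{2} = -7 + \frac{9801}{100} = \frac{9101}{100}$)
$\frac{48206}{z{\left(213,200 \right)}} = \frac{48206}{\frac{9101}{100}} = 48206 \cdot \frac{100}{9101} = \frac{4820600}{9101}$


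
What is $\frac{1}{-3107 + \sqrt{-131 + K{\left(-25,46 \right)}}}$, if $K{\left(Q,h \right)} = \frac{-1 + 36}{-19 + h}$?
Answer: $- \frac{83889}{260646625} - \frac{3 i \sqrt{10506}}{260646625} \approx -0.00032185 - 1.1797 \cdot 10^{-6} i$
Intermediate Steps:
$K{\left(Q,h \right)} = \frac{35}{-19 + h}$
$\frac{1}{-3107 + \sqrt{-131 + K{\left(-25,46 \right)}}} = \frac{1}{-3107 + \sqrt{-131 + \frac{35}{-19 + 46}}} = \frac{1}{-3107 + \sqrt{-131 + \frac{35}{27}}} = \frac{1}{-3107 + \sqrt{- \frac{3502}{27}}} = \frac{1}{-3107 + \frac{i \sqrt{10506}}{9}}$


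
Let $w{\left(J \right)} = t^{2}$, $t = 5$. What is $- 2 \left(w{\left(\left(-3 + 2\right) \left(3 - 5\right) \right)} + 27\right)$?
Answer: $-104$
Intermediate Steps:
$w{\left(J \right)} = 25$ ($w{\left(J \right)} = 5^{2} = 25$)
$- 2 \left(w{\left(\left(-3 + 2\right) \left(3 - 5\right) \right)} + 27\right) = - 2 \left(25 + 27\right) = \left(-2\right) 52 = -104$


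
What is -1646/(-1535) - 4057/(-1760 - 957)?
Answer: 10699677/4170595 ≈ 2.5655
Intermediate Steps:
-1646/(-1535) - 4057/(-1760 - 957) = -1646*(-1/1535) - 4057/(-2717) = 1646/1535 - 4057*(-1/2717) = 1646/1535 + 4057/2717 = 10699677/4170595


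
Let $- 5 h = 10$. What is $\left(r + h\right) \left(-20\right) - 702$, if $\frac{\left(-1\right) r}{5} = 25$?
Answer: $1838$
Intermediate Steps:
$r = -125$ ($r = \left(-5\right) 25 = -125$)
$h = -2$ ($h = \left(- \frac{1}{5}\right) 10 = -2$)
$\left(r + h\right) \left(-20\right) - 702 = \left(-125 - 2\right) \left(-20\right) - 702 = \left(-127\right) \left(-20\right) - 702 = 2540 - 702 = 1838$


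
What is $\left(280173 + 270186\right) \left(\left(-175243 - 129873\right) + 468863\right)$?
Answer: $90119635173$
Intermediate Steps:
$\left(280173 + 270186\right) \left(\left(-175243 - 129873\right) + 468863\right) = 550359 \left(-305116 + 468863\right) = 550359 \cdot 163747 = 90119635173$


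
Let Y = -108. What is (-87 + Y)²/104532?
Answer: 12675/34844 ≈ 0.36376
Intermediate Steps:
(-87 + Y)²/104532 = (-87 - 108)²/104532 = (-195)²*(1/104532) = 38025*(1/104532) = 12675/34844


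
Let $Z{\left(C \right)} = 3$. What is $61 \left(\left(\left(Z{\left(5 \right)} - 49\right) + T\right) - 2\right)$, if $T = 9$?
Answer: $-2379$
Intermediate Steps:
$61 \left(\left(\left(Z{\left(5 \right)} - 49\right) + T\right) - 2\right) = 61 \left(\left(\left(3 - 49\right) + 9\right) - 2\right) = 61 \left(\left(-46 + 9\right) - 2\right) = 61 \left(-37 - 2\right) = 61 \left(-39\right) = -2379$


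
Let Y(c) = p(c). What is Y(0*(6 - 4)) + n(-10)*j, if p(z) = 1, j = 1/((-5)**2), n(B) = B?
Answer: 3/5 ≈ 0.60000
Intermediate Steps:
j = 1/25 ≈ 0.040000
Y(c) = 1
Y(0*(6 - 4)) + n(-10)*j = 1 - 10*1/25 = 1 - 2/5 = 3/5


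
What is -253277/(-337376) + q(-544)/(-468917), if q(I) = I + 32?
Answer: 118938627521/158201341792 ≈ 0.75182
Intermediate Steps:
q(I) = 32 + I
-253277/(-337376) + q(-544)/(-468917) = -253277/(-337376) + (32 - 544)/(-468917) = -253277*(-1/337376) - 512*(-1/468917) = 253277/337376 + 512/468917 = 118938627521/158201341792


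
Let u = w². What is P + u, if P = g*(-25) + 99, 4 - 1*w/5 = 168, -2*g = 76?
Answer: 673449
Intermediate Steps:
g = -38 (g = -½*76 = -38)
w = -820 (w = 20 - 5*168 = 20 - 840 = -820)
P = 1049 (P = -38*(-25) + 99 = 950 + 99 = 1049)
u = 672400 (u = (-820)² = 672400)
P + u = 1049 + 672400 = 673449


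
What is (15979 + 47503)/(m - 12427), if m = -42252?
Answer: -63482/54679 ≈ -1.1610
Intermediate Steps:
(15979 + 47503)/(m - 12427) = (15979 + 47503)/(-42252 - 12427) = 63482/(-54679) = 63482*(-1/54679) = -63482/54679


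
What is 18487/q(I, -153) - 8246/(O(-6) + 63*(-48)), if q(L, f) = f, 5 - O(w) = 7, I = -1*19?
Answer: -1608236/13617 ≈ -118.10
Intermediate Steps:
I = -19
O(w) = -2 (O(w) = 5 - 1*7 = 5 - 7 = -2)
18487/q(I, -153) - 8246/(O(-6) + 63*(-48)) = 18487/(-153) - 8246/(-2 + 63*(-48)) = 18487*(-1/153) - 8246/(-2 - 3024) = -18487/153 - 8246/(-3026) = -18487/153 - 8246*(-1/3026) = -18487/153 + 4123/1513 = -1608236/13617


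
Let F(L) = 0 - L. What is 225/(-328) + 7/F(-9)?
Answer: 271/2952 ≈ 0.091802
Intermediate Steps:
F(L) = -L
225/(-328) + 7/F(-9) = 225/(-328) + 7/((-1*(-9))) = 225*(-1/328) + 7/9 = -225/328 + 7*(⅑) = -225/328 + 7/9 = 271/2952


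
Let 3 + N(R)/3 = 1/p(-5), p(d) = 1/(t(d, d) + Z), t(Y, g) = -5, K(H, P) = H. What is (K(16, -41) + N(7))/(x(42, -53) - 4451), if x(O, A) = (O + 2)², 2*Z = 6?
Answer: -1/2515 ≈ -0.00039761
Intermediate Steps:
Z = 3 (Z = (½)*6 = 3)
p(d) = -½ (p(d) = 1/(-5 + 3) = 1/(-2) = -½)
N(R) = -15 (N(R) = -9 + 3/(-½) = -9 + 3*(-2) = -9 - 6 = -15)
x(O, A) = (2 + O)²
(K(16, -41) + N(7))/(x(42, -53) - 4451) = (16 - 15)/((2 + 42)² - 4451) = 1/(44² - 4451) = 1/(1936 - 4451) = 1/(-2515) = 1*(-1/2515) = -1/2515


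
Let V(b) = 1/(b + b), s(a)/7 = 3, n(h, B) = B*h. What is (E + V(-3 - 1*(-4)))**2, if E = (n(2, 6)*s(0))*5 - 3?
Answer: 6325225/4 ≈ 1.5813e+6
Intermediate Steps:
s(a) = 21 (s(a) = 7*3 = 21)
E = 1257 (E = ((6*2)*21)*5 - 3 = (12*21)*5 - 3 = 252*5 - 3 = 1260 - 3 = 1257)
V(b) = 1/(2*b)
(E + V(-3 - 1*(-4)))**2 = (1257 + 1/(2*(-3 - 1*(-4))))**2 = (1257 + 1/(2*(-3 + 4)))**2 = (1257 + (1/2)/1)**2 = (1257 + (1/2)*1)**2 = (1257 + 1/2)**2 = (2515/2)**2 = 6325225/4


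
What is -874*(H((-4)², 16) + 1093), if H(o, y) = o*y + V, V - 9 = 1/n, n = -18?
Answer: -10681591/9 ≈ -1.1868e+6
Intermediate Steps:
V = 161/18 (V = 9 + 1/(-18) = 9 + 1*(-1/18) = 9 - 1/18 = 161/18 ≈ 8.9444)
H(o, y) = 161/18 + o*y (H(o, y) = o*y + 161/18 = 161/18 + o*y)
-874*(H((-4)², 16) + 1093) = -874*((161/18 + (-4)²*16) + 1093) = -874*((161/18 + 16*16) + 1093) = -874*((161/18 + 256) + 1093) = -874*(4769/18 + 1093) = -874*24443/18 = -10681591/9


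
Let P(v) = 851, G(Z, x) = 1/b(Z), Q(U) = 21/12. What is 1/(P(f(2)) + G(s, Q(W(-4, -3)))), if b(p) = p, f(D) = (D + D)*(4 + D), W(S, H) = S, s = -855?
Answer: 855/727604 ≈ 0.0011751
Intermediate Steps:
f(D) = 2*D*(4 + D) (f(D) = (2*D)*(4 + D) = 2*D*(4 + D))
Q(U) = 7/4 (Q(U) = 21*(1/12) = 7/4)
G(Z, x) = 1/Z
1/(P(f(2)) + G(s, Q(W(-4, -3)))) = 1/(851 + 1/(-855)) = 1/(851 - 1/855) = 1/(727604/855) = 855/727604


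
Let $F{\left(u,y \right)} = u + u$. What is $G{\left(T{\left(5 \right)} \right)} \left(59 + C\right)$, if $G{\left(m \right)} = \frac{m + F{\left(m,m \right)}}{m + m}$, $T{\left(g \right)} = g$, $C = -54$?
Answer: $\frac{15}{2} \approx 7.5$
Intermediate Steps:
$F{\left(u,y \right)} = 2 u$
$G{\left(m \right)} = \frac{3}{2}$ ($G{\left(m \right)} = \frac{m + 2 m}{m + m} = \frac{3 m}{2 m} = 3 m \frac{1}{2 m} = \frac{3}{2}$)
$G{\left(T{\left(5 \right)} \right)} \left(59 + C\right) = \frac{3 \left(59 - 54\right)}{2} = \frac{3}{2} \cdot 5 = \frac{15}{2}$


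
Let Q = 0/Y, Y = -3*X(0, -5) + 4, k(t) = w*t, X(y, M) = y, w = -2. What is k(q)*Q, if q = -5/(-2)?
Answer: 0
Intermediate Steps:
q = 5/2 (q = -5*(-1/2) = 5/2 ≈ 2.5000)
k(t) = -2*t
Y = 4 (Y = -3*0 + 4 = 0 + 4 = 4)
Q = 0 (Q = 0/4 = 0*(1/4) = 0)
k(q)*Q = -2*5/2*0 = -5*0 = 0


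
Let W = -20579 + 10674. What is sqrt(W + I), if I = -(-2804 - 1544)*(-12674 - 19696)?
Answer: I*sqrt(140754665) ≈ 11864.0*I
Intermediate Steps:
I = -140744760 (I = -(-4348)*(-32370) = -1*140744760 = -140744760)
W = -9905
sqrt(W + I) = sqrt(-9905 - 140744760) = sqrt(-140754665) = I*sqrt(140754665)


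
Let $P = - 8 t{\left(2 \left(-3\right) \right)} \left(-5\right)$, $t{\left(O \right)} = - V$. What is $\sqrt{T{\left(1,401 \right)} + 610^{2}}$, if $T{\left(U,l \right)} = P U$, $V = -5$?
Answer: $10 \sqrt{3723} \approx 610.16$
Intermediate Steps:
$t{\left(O \right)} = 5$ ($t{\left(O \right)} = \left(-1\right) \left(-5\right) = 5$)
$P = 200$ ($P = \left(-8\right) 5 \left(-5\right) = \left(-40\right) \left(-5\right) = 200$)
$T{\left(U,l \right)} = 200 U$
$\sqrt{T{\left(1,401 \right)} + 610^{2}} = \sqrt{200 \cdot 1 + 610^{2}} = \sqrt{200 + 372100} = \sqrt{372300} = 10 \sqrt{3723}$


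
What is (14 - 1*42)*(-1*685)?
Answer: 19180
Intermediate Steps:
(14 - 1*42)*(-1*685) = (14 - 42)*(-685) = -28*(-685) = 19180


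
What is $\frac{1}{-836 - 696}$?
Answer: $- \frac{1}{1532} \approx -0.00065274$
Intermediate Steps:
$\frac{1}{-836 - 696} = \frac{1}{-1532} = - \frac{1}{1532}$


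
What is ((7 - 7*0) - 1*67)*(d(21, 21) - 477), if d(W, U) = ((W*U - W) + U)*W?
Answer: -527040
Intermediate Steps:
d(W, U) = W*(U - W + U*W) (d(W, U) = ((U*W - W) + U)*W = ((-W + U*W) + U)*W = (U - W + U*W)*W = W*(U - W + U*W))
((7 - 7*0) - 1*67)*(d(21, 21) - 477) = ((7 - 7*0) - 1*67)*(21*(21 - 1*21 + 21*21) - 477) = ((7 + 0) - 67)*(21*(21 - 21 + 441) - 477) = (7 - 67)*(21*441 - 477) = -60*(9261 - 477) = -60*8784 = -527040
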